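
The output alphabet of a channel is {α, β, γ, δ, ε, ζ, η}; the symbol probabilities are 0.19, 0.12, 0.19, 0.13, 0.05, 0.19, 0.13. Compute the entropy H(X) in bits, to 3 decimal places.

H = −Σ pᵢ log₂ pᵢ.
−0.19·log₂(0.19) = 0.4552
−0.12·log₂(0.12) = 0.3671
−0.19·log₂(0.19) = 0.4552
−0.13·log₂(0.13) = 0.3826
−0.05·log₂(0.05) = 0.2161
−0.19·log₂(0.19) = 0.4552
−0.13·log₂(0.13) = 0.3826
Sum ≈ 2.7141 → 2.714 bits.

2.714 bits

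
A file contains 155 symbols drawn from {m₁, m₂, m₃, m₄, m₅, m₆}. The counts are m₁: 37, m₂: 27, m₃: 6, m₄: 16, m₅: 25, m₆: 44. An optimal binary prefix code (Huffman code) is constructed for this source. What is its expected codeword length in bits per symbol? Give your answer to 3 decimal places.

2.445 bits/symbol

Probabilities are the counts divided by 155.
Repeatedly combine the two least-probable nodes; the expected code length is the sum of the merged weights.
merge 6/155 + 16/155 → 22/155
merge 22/155 + 5/31 → 47/155
merge 27/155 + 37/155 → 64/155
merge 44/155 + 47/155 → 91/155
merge 64/155 + 91/155 → 1
L = 22/155 + 47/155 + 64/155 + 91/155 + 1 = 379/155 ≈ 2.445 bits/symbol.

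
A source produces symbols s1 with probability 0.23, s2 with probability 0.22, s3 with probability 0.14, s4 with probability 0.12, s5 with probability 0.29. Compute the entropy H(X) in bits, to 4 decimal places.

H = −Σ pᵢ log₂ pᵢ.
−0.23·log₂(0.23) = 0.4877
−0.22·log₂(0.22) = 0.4806
−0.14·log₂(0.14) = 0.3971
−0.12·log₂(0.12) = 0.3671
−0.29·log₂(0.29) = 0.5179
Sum ≈ 2.2503 → 2.2503 bits.

2.2503 bits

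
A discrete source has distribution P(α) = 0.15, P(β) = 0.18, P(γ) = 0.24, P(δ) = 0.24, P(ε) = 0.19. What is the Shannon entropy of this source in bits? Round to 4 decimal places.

H = −Σ pᵢ log₂ pᵢ.
−0.15·log₂(0.15) = 0.4105
−0.18·log₂(0.18) = 0.4453
−0.24·log₂(0.24) = 0.4941
−0.24·log₂(0.24) = 0.4941
−0.19·log₂(0.19) = 0.4552
Sum ≈ 2.2993 → 2.2993 bits.

2.2993 bits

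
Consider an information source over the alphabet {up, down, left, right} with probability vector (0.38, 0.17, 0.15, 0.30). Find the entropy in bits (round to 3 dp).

H = −Σ pᵢ log₂ pᵢ.
−0.38·log₂(0.38) = 0.5305
−0.17·log₂(0.17) = 0.4346
−0.15·log₂(0.15) = 0.4105
−0.30·log₂(0.30) = 0.5211
Sum ≈ 1.8967 → 1.897 bits.

1.897 bits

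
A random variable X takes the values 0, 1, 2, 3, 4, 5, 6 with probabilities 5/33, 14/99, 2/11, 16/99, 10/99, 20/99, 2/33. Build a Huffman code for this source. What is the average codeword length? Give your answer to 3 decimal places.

2.778 bits/symbol

Repeatedly combine the two least-probable nodes; the expected code length is the sum of the merged weights.
merge 2/33 + 10/99 → 16/99
merge 14/99 + 5/33 → 29/99
merge 16/99 + 16/99 → 32/99
merge 2/11 + 20/99 → 38/99
merge 29/99 + 32/99 → 61/99
merge 38/99 + 61/99 → 1
L = 16/99 + 29/99 + 32/99 + 38/99 + 61/99 + 1 = 25/9 ≈ 2.778 bits/symbol.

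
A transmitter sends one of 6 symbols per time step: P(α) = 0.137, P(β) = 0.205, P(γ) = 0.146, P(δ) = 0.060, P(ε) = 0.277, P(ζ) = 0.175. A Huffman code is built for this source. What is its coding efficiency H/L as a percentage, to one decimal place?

97.8%

Entropy H = −Σ p log₂ p ≈ 2.4635 bits.
Huffman merges: 3/50+137/1000→197/1000; 73/500+7/40→321/1000; 197/1000+41/200→201/500; 277/1000+321/1000→299/500; 201/500+299/500→1. L = 1259/500 ≈ 2.5180.
Efficiency = H/L = 2.4635/2.5180 = 97.8%.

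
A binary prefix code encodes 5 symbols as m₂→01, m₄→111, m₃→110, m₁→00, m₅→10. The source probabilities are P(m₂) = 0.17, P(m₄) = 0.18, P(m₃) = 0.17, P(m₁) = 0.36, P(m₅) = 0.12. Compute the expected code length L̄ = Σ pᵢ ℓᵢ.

2.35 bits/symbol

L̄ = Σ pᵢ·ℓᵢ = 0.17·2 + 0.18·3 + 0.17·3 + 0.36·2 + 0.12·2 = 2.35 bits/symbol.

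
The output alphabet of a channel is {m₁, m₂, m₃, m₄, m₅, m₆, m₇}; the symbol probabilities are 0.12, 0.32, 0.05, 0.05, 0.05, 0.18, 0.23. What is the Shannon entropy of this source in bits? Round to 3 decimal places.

H = −Σ pᵢ log₂ pᵢ.
−0.12·log₂(0.12) = 0.3671
−0.32·log₂(0.32) = 0.5260
−0.05·log₂(0.05) = 0.2161
−0.05·log₂(0.05) = 0.2161
−0.05·log₂(0.05) = 0.2161
−0.18·log₂(0.18) = 0.4453
−0.23·log₂(0.23) = 0.4877
Sum ≈ 2.4744 → 2.474 bits.

2.474 bits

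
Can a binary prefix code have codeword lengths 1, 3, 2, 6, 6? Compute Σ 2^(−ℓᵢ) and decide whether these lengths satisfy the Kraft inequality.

0.90625; yes

With common denominator 2^6 = 64: Σ 2^(−ℓᵢ) = 32/64 + 8/64 + 16/64 + 1/64 + 1/64 = 58/64 = 0.90625.
Kraft's inequality requires Σ ≤ 1; here Σ = 0.90625 ≤ 1, so such a prefix code exists.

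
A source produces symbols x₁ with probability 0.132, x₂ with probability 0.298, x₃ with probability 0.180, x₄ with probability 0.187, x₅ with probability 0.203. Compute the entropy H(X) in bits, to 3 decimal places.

2.271 bits

H = −Σ pᵢ log₂ pᵢ.
−0.132·log₂(0.132) = 0.3856
−0.298·log₂(0.298) = 0.5205
−0.180·log₂(0.180) = 0.4453
−0.187·log₂(0.187) = 0.4523
−0.203·log₂(0.203) = 0.4670
Sum ≈ 2.2707 → 2.271 bits.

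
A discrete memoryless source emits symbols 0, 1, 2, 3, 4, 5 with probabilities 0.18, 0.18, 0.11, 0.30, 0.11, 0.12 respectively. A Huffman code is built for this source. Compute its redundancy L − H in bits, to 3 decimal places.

Entropy H = −Σ p log₂ p ≈ 2.4793 bits.
Huffman merges: 11/100+11/100→11/50; 3/25+9/50→3/10; 9/50+11/50→2/5; 3/10+3/10→3/5; 2/5+3/5→1. L = 63/25 ≈ 2.5200.
L − H = 2.5200 − 2.4793 = 0.041 bits.

0.041 bits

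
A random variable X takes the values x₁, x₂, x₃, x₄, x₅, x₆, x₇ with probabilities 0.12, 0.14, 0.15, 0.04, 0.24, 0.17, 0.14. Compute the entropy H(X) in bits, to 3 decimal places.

H = −Σ pᵢ log₂ pᵢ.
−0.12·log₂(0.12) = 0.3671
−0.14·log₂(0.14) = 0.3971
−0.15·log₂(0.15) = 0.4105
−0.04·log₂(0.04) = 0.1858
−0.24·log₂(0.24) = 0.4941
−0.17·log₂(0.17) = 0.4346
−0.14·log₂(0.14) = 0.3971
Sum ≈ 2.6863 → 2.686 bits.

2.686 bits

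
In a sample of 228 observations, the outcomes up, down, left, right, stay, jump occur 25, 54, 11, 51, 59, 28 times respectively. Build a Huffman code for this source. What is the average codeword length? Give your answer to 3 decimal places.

2.439 bits/symbol

Probabilities are the counts divided by 228.
Repeatedly combine the two least-probable nodes; the expected code length is the sum of the merged weights.
merge 11/228 + 25/228 → 3/19
merge 7/57 + 3/19 → 16/57
merge 17/76 + 9/38 → 35/76
merge 59/228 + 16/57 → 41/76
merge 35/76 + 41/76 → 1
L = 3/19 + 16/57 + 35/76 + 41/76 + 1 = 139/57 ≈ 2.439 bits/symbol.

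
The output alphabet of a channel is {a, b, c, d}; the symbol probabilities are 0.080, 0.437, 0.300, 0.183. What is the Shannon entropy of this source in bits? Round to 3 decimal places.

H = −Σ pᵢ log₂ pᵢ.
−0.080·log₂(0.080) = 0.2915
−0.437·log₂(0.437) = 0.5219
−0.300·log₂(0.300) = 0.5211
−0.183·log₂(0.183) = 0.4484
Sum ≈ 1.7829 → 1.783 bits.

1.783 bits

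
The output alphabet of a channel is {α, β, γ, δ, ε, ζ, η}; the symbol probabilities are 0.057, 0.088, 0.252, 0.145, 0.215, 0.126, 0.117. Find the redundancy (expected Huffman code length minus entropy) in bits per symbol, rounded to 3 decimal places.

0.013 bits

Entropy H = −Σ p log₂ p ≈ 2.6647 bits.
Huffman merges: 57/1000+11/125→29/200; 117/1000+63/500→243/1000; 29/200+29/200→29/100; 43/200+243/1000→229/500; 63/250+29/100→271/500; 229/500+271/500→1. L = 1339/500 ≈ 2.6780.
L − H = 2.6780 − 2.6647 = 0.013 bits.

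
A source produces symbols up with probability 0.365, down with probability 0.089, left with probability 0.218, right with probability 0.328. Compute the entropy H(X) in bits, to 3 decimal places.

1.848 bits

H = −Σ pᵢ log₂ pᵢ.
−0.365·log₂(0.365) = 0.5307
−0.089·log₂(0.089) = 0.3106
−0.218·log₂(0.218) = 0.4791
−0.328·log₂(0.328) = 0.5275
Sum ≈ 1.8479 → 1.848 bits.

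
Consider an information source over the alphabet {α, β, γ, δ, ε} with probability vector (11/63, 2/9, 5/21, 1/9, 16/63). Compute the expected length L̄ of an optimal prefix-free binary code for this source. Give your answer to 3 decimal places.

Repeatedly combine the two least-probable nodes; the expected code length is the sum of the merged weights.
merge 1/9 + 11/63 → 2/7
merge 2/9 + 5/21 → 29/63
merge 16/63 + 2/7 → 34/63
merge 29/63 + 34/63 → 1
L = 2/7 + 29/63 + 34/63 + 1 = 16/7 ≈ 2.286 bits/symbol.

2.286 bits/symbol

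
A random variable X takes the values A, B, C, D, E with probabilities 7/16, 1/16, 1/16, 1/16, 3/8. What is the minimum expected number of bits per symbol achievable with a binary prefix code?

Repeatedly combine the two least-probable nodes; the expected code length is the sum of the merged weights.
merge 1/16 + 1/16 → 1/8
merge 1/16 + 1/8 → 3/16
merge 3/16 + 3/8 → 9/16
merge 7/16 + 9/16 → 1
L = 1/8 + 3/16 + 9/16 + 1 = 15/8 = 1.875 bits/symbol.

1.875 bits/symbol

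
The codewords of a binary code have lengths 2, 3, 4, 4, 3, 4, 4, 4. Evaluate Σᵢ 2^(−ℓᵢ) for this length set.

0.8125

With common denominator 2^4 = 16: Σ 2^(−ℓᵢ) = 4/16 + 2/16 + 1/16 + 1/16 + 2/16 + 1/16 + 1/16 + 1/16 = 13/16 = 0.8125.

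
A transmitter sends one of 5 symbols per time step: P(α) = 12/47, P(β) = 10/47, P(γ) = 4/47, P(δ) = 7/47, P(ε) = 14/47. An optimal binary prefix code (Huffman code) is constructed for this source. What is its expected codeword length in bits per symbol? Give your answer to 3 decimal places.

2.234 bits/symbol

Repeatedly combine the two least-probable nodes; the expected code length is the sum of the merged weights.
merge 4/47 + 7/47 → 11/47
merge 10/47 + 11/47 → 21/47
merge 12/47 + 14/47 → 26/47
merge 21/47 + 26/47 → 1
L = 11/47 + 21/47 + 26/47 + 1 = 105/47 ≈ 2.234 bits/symbol.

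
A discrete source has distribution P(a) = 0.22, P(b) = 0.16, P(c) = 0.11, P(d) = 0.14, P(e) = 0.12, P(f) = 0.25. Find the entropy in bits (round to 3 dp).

2.518 bits

H = −Σ pᵢ log₂ pᵢ.
−0.22·log₂(0.22) = 0.4806
−0.16·log₂(0.16) = 0.4230
−0.11·log₂(0.11) = 0.3503
−0.14·log₂(0.14) = 0.3971
−0.12·log₂(0.12) = 0.3671
−0.25·log₂(0.25) = 0.5000
Sum ≈ 2.5181 → 2.518 bits.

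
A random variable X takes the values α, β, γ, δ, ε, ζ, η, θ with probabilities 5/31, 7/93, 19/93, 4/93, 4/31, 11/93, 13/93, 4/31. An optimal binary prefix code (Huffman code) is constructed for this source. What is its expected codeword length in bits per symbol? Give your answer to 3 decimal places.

Repeatedly combine the two least-probable nodes; the expected code length is the sum of the merged weights.
merge 4/93 + 7/93 → 11/93
merge 11/93 + 11/93 → 22/93
merge 4/31 + 4/31 → 8/31
merge 13/93 + 5/31 → 28/93
merge 19/93 + 22/93 → 41/93
merge 8/31 + 28/93 → 52/93
merge 41/93 + 52/93 → 1
L = 11/93 + 22/93 + 8/31 + 28/93 + 41/93 + 52/93 + 1 = 271/93 ≈ 2.914 bits/symbol.

2.914 bits/symbol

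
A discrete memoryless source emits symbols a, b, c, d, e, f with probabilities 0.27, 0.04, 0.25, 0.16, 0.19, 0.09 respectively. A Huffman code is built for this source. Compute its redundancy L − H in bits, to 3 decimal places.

0.033 bits

Entropy H = −Σ p log₂ p ≈ 2.3867 bits.
Huffman merges: 1/25+9/100→13/100; 13/100+4/25→29/100; 19/100+1/4→11/25; 27/100+29/100→14/25; 11/25+14/25→1. L = 121/50 ≈ 2.4200.
L − H = 2.4200 − 2.3867 = 0.033 bits.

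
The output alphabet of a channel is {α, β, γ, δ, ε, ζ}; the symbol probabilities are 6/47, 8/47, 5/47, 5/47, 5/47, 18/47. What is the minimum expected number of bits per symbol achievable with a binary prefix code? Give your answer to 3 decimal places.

Repeatedly combine the two least-probable nodes; the expected code length is the sum of the merged weights.
merge 5/47 + 5/47 → 10/47
merge 5/47 + 6/47 → 11/47
merge 8/47 + 10/47 → 18/47
merge 11/47 + 18/47 → 29/47
merge 18/47 + 29/47 → 1
L = 10/47 + 11/47 + 18/47 + 29/47 + 1 = 115/47 ≈ 2.447 bits/symbol.

2.447 bits/symbol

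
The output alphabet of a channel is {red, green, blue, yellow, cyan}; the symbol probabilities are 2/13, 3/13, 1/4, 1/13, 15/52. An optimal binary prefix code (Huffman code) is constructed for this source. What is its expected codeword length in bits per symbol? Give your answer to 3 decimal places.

2.231 bits/symbol

Repeatedly combine the two least-probable nodes; the expected code length is the sum of the merged weights.
merge 1/13 + 2/13 → 3/13
merge 3/13 + 3/13 → 6/13
merge 1/4 + 15/52 → 7/13
merge 6/13 + 7/13 → 1
L = 3/13 + 6/13 + 7/13 + 1 = 29/13 ≈ 2.231 bits/symbol.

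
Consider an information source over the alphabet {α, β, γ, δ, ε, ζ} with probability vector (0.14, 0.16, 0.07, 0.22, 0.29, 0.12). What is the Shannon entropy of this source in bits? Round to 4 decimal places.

H = −Σ pᵢ log₂ pᵢ.
−0.14·log₂(0.14) = 0.3971
−0.16·log₂(0.16) = 0.4230
−0.07·log₂(0.07) = 0.2686
−0.22·log₂(0.22) = 0.4806
−0.29·log₂(0.29) = 0.5179
−0.12·log₂(0.12) = 0.3671
Sum ≈ 2.4542 → 2.4542 bits.

2.4542 bits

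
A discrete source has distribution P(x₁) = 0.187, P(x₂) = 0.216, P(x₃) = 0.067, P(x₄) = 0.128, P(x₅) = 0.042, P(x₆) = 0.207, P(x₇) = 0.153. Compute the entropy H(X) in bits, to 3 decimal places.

2.648 bits

H = −Σ pᵢ log₂ pᵢ.
−0.187·log₂(0.187) = 0.4523
−0.216·log₂(0.216) = 0.4776
−0.067·log₂(0.067) = 0.2613
−0.128·log₂(0.128) = 0.3796
−0.042·log₂(0.042) = 0.1921
−0.207·log₂(0.207) = 0.4704
−0.153·log₂(0.153) = 0.4144
Sum ≈ 2.6476 → 2.648 bits.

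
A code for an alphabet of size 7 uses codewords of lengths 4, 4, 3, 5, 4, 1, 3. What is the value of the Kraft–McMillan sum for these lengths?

With common denominator 2^5 = 32: Σ 2^(−ℓᵢ) = 2/32 + 2/32 + 4/32 + 1/32 + 2/32 + 16/32 + 4/32 = 31/32 = 0.96875.

0.96875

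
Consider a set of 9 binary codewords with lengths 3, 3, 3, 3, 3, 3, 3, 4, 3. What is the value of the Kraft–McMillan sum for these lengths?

1.0625

With common denominator 2^4 = 16: Σ 2^(−ℓᵢ) = 2/16 + 2/16 + 2/16 + 2/16 + 2/16 + 2/16 + 2/16 + 1/16 + 2/16 = 17/16 = 1.0625.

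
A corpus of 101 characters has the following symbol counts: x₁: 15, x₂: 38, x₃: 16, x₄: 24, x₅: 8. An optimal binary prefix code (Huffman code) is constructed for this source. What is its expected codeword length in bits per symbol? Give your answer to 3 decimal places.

2.228 bits/symbol

Probabilities are the counts divided by 101.
Repeatedly combine the two least-probable nodes; the expected code length is the sum of the merged weights.
merge 8/101 + 15/101 → 23/101
merge 16/101 + 23/101 → 39/101
merge 24/101 + 38/101 → 62/101
merge 39/101 + 62/101 → 1
L = 23/101 + 39/101 + 62/101 + 1 = 225/101 ≈ 2.228 bits/symbol.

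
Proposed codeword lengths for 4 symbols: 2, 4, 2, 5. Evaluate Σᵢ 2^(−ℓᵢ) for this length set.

0.59375

With common denominator 2^5 = 32: Σ 2^(−ℓᵢ) = 8/32 + 2/32 + 8/32 + 1/32 = 19/32 = 0.59375.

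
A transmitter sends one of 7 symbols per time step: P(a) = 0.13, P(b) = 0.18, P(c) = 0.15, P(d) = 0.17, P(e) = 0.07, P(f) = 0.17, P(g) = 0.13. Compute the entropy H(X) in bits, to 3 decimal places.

H = −Σ pᵢ log₂ pᵢ.
−0.13·log₂(0.13) = 0.3826
−0.18·log₂(0.18) = 0.4453
−0.15·log₂(0.15) = 0.4105
−0.17·log₂(0.17) = 0.4346
−0.07·log₂(0.07) = 0.2686
−0.17·log₂(0.17) = 0.4346
−0.13·log₂(0.13) = 0.3826
Sum ≈ 2.7589 → 2.759 bits.

2.759 bits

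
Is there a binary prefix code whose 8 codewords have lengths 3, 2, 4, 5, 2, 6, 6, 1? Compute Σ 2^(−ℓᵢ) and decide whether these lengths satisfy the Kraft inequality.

With common denominator 2^6 = 64: Σ 2^(−ℓᵢ) = 8/64 + 16/64 + 4/64 + 2/64 + 16/64 + 1/64 + 1/64 + 32/64 = 80/64 = 1.25.
Kraft's inequality requires Σ ≤ 1; here Σ = 1.25 > 1, so no such prefix code exists.

1.25; no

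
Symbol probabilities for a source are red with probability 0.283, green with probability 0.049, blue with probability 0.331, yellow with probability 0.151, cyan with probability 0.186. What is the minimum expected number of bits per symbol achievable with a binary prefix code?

2.2 bits/symbol

Repeatedly combine the two least-probable nodes; the expected code length is the sum of the merged weights.
merge 49/1000 + 151/1000 → 1/5
merge 93/500 + 1/5 → 193/500
merge 283/1000 + 331/1000 → 307/500
merge 193/500 + 307/500 → 1
L = 1/5 + 193/500 + 307/500 + 1 = 11/5 = 2.2 bits/symbol.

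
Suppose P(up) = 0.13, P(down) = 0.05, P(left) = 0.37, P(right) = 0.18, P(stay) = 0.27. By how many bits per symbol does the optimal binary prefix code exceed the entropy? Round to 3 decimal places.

Entropy H = −Σ p log₂ p ≈ 2.0848 bits.
Huffman merges: 1/20+13/100→9/50; 9/50+9/50→9/25; 27/100+9/25→63/100; 37/100+63/100→1. L = 217/100 ≈ 2.1700.
L − H = 2.1700 − 2.0848 = 0.085 bits.

0.085 bits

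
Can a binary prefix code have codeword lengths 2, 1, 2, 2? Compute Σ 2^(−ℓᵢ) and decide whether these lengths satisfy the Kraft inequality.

1.25; no

With common denominator 2^2 = 4: Σ 2^(−ℓᵢ) = 1/4 + 2/4 + 1/4 + 1/4 = 5/4 = 1.25.
Kraft's inequality requires Σ ≤ 1; here Σ = 1.25 > 1, so no such prefix code exists.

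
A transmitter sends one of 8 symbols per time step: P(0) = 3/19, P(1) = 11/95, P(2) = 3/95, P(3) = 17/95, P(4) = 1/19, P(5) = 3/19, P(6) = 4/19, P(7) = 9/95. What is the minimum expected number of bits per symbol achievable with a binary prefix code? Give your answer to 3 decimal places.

2.874 bits/symbol

Repeatedly combine the two least-probable nodes; the expected code length is the sum of the merged weights.
merge 3/95 + 1/19 → 8/95
merge 8/95 + 9/95 → 17/95
merge 11/95 + 3/19 → 26/95
merge 3/19 + 17/95 → 32/95
merge 17/95 + 4/19 → 37/95
merge 26/95 + 32/95 → 58/95
merge 37/95 + 58/95 → 1
L = 8/95 + 17/95 + 26/95 + 32/95 + 37/95 + 58/95 + 1 = 273/95 ≈ 2.874 bits/symbol.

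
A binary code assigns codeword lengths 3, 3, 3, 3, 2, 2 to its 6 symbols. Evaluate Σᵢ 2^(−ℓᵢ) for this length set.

With common denominator 2^3 = 8: Σ 2^(−ℓᵢ) = 1/8 + 1/8 + 1/8 + 1/8 + 2/8 + 2/8 = 8/8 = 1.

1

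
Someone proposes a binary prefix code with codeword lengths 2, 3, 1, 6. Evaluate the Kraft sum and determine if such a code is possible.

0.890625; yes

With common denominator 2^6 = 64: Σ 2^(−ℓᵢ) = 16/64 + 8/64 + 32/64 + 1/64 = 57/64 = 0.890625.
Kraft's inequality requires Σ ≤ 1; here Σ = 0.890625 ≤ 1, so such a prefix code exists.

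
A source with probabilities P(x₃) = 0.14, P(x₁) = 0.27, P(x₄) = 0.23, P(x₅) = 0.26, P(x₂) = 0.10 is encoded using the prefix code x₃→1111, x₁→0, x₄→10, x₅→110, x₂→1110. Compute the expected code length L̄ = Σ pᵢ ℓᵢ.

2.47 bits/symbol

L̄ = Σ pᵢ·ℓᵢ = 0.14·4 + 0.27·1 + 0.23·2 + 0.26·3 + 0.10·4 = 2.47 bits/symbol.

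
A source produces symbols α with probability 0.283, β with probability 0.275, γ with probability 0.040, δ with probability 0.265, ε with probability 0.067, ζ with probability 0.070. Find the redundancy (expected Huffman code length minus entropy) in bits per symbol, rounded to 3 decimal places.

Entropy H = −Σ p log₂ p ≈ 2.2509 bits.
Huffman merges: 1/25+67/1000→107/1000; 7/100+107/1000→177/1000; 177/1000+53/200→221/500; 11/40+283/1000→279/500; 221/500+279/500→1. L = 571/250 ≈ 2.2840.
L − H = 2.2840 − 2.2509 = 0.033 bits.

0.033 bits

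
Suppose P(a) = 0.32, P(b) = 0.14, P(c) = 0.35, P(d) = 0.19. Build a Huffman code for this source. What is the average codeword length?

Repeatedly combine the two least-probable nodes; the expected code length is the sum of the merged weights.
merge 7/50 + 19/100 → 33/100
merge 8/25 + 33/100 → 13/20
merge 7/20 + 13/20 → 1
L = 33/100 + 13/20 + 1 = 99/50 = 1.98 bits/symbol.

1.98 bits/symbol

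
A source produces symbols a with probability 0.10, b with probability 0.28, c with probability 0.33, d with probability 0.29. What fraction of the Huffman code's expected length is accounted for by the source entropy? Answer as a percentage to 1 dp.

Entropy H = −Σ p log₂ p ≈ 1.8921 bits.
Huffman merges: 1/10+7/25→19/50; 29/100+33/100→31/50; 19/50+31/50→1. L = 2 ≈ 2.0000.
Efficiency = H/L = 1.8921/2.0000 = 94.6%.

94.6%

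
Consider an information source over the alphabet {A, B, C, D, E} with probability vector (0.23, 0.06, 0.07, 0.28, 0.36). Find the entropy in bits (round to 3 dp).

2.045 bits

H = −Σ pᵢ log₂ pᵢ.
−0.23·log₂(0.23) = 0.4877
−0.06·log₂(0.06) = 0.2435
−0.07·log₂(0.07) = 0.2686
−0.28·log₂(0.28) = 0.5142
−0.36·log₂(0.36) = 0.5306
Sum ≈ 2.0446 → 2.045 bits.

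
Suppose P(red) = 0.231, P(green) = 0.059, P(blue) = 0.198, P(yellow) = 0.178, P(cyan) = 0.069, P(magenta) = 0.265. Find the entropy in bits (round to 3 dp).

H = −Σ pᵢ log₂ pᵢ.
−0.231·log₂(0.231) = 0.4883
−0.059·log₂(0.059) = 0.2409
−0.198·log₂(0.198) = 0.4626
−0.178·log₂(0.178) = 0.4432
−0.069·log₂(0.069) = 0.2662
−0.265·log₂(0.265) = 0.5077
Sum ≈ 2.4090 → 2.409 bits.

2.409 bits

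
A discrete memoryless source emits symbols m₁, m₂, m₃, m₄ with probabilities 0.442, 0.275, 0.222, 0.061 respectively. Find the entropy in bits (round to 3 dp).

1.761 bits

H = −Σ pᵢ log₂ pᵢ.
−0.442·log₂(0.442) = 0.5206
−0.275·log₂(0.275) = 0.5122
−0.222·log₂(0.222) = 0.4820
−0.061·log₂(0.061) = 0.2461
Sum ≈ 1.7610 → 1.761 bits.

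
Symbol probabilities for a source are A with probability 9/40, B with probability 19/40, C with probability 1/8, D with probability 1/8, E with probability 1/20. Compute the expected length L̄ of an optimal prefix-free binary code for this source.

Repeatedly combine the two least-probable nodes; the expected code length is the sum of the merged weights.
merge 1/20 + 1/8 → 7/40
merge 1/8 + 7/40 → 3/10
merge 9/40 + 3/10 → 21/40
merge 19/40 + 21/40 → 1
L = 7/40 + 3/10 + 21/40 + 1 = 2 bits/symbol.

2 bits/symbol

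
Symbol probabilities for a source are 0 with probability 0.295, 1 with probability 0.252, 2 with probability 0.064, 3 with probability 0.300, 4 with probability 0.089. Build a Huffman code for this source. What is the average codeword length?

2.153 bits/symbol

Repeatedly combine the two least-probable nodes; the expected code length is the sum of the merged weights.
merge 8/125 + 89/1000 → 153/1000
merge 153/1000 + 63/250 → 81/200
merge 59/200 + 3/10 → 119/200
merge 81/200 + 119/200 → 1
L = 153/1000 + 81/200 + 119/200 + 1 = 2153/1000 = 2.153 bits/symbol.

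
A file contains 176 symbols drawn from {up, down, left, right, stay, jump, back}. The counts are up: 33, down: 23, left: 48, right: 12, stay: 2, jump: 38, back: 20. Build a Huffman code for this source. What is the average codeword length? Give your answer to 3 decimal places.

Probabilities are the counts divided by 176.
Repeatedly combine the two least-probable nodes; the expected code length is the sum of the merged weights.
merge 1/88 + 3/44 → 7/88
merge 7/88 + 5/44 → 17/88
merge 23/176 + 3/16 → 7/22
merge 17/88 + 19/88 → 9/22
merge 3/11 + 7/22 → 13/22
merge 9/22 + 13/22 → 1
L = 7/88 + 17/88 + 7/22 + 9/22 + 13/22 + 1 = 57/22 ≈ 2.591 bits/symbol.

2.591 bits/symbol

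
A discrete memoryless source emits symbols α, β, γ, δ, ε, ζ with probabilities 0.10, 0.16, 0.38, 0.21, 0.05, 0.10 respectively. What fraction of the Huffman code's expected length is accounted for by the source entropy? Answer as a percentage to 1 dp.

Entropy H = −Σ p log₂ p ≈ 2.3068 bits.
Huffman merges: 1/20+1/10→3/20; 1/10+3/20→1/4; 4/25+21/100→37/100; 1/4+37/100→31/50; 19/50+31/50→1. L = 239/100 ≈ 2.3900.
Efficiency = H/L = 2.3068/2.3900 = 96.5%.

96.5%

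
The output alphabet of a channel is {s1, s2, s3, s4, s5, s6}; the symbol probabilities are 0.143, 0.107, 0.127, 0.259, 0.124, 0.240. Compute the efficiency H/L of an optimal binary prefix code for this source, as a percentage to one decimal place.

Entropy H = −Σ p log₂ p ≈ 2.4967 bits.
Huffman merges: 107/1000+31/250→231/1000; 127/1000+143/1000→27/100; 231/1000+6/25→471/1000; 259/1000+27/100→529/1000; 471/1000+529/1000→1. L = 2501/1000 ≈ 2.5010.
Efficiency = H/L = 2.4967/2.5010 = 99.8%.

99.8%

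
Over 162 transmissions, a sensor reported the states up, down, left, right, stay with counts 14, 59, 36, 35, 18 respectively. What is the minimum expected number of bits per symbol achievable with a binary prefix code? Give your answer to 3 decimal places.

Probabilities are the counts divided by 162.
Repeatedly combine the two least-probable nodes; the expected code length is the sum of the merged weights.
merge 7/81 + 1/9 → 16/81
merge 16/81 + 35/162 → 67/162
merge 2/9 + 59/162 → 95/162
merge 67/162 + 95/162 → 1
L = 16/81 + 67/162 + 95/162 + 1 = 178/81 ≈ 2.198 bits/symbol.

2.198 bits/symbol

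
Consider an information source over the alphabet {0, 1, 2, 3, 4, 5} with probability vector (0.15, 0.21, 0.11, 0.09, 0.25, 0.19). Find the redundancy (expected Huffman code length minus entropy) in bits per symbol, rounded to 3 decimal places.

Entropy H = −Σ p log₂ p ≈ 2.5015 bits.
Huffman merges: 9/100+11/100→1/5; 3/20+19/100→17/50; 1/5+21/100→41/100; 1/4+17/50→59/100; 41/100+59/100→1. L = 127/50 ≈ 2.5400.
L − H = 2.5400 − 2.5015 = 0.038 bits.

0.038 bits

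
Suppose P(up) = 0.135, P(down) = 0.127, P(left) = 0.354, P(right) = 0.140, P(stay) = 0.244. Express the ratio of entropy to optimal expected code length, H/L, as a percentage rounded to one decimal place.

96.9%

Entropy H = −Σ p log₂ p ≈ 2.1921 bits.
Huffman merges: 127/1000+27/200→131/500; 7/50+61/250→48/125; 131/500+177/500→77/125; 48/125+77/125→1. L = 1131/500 ≈ 2.2620.
Efficiency = H/L = 2.1921/2.2620 = 96.9%.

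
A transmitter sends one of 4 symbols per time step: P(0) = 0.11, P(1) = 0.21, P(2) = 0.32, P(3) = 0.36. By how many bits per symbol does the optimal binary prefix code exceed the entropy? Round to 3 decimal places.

Entropy H = −Σ p log₂ p ≈ 1.8798 bits.
Huffman merges: 11/100+21/100→8/25; 8/25+8/25→16/25; 9/25+16/25→1. L = 49/25 ≈ 1.9600.
L − H = 1.9600 − 1.8798 = 0.080 bits.

0.080 bits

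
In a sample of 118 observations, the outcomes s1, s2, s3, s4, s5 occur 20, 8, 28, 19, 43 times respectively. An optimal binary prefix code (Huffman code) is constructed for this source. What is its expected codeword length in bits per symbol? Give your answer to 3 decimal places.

Probabilities are the counts divided by 118.
Repeatedly combine the two least-probable nodes; the expected code length is the sum of the merged weights.
merge 4/59 + 19/118 → 27/118
merge 10/59 + 27/118 → 47/118
merge 14/59 + 43/118 → 71/118
merge 47/118 + 71/118 → 1
L = 27/118 + 47/118 + 71/118 + 1 = 263/118 ≈ 2.229 bits/symbol.

2.229 bits/symbol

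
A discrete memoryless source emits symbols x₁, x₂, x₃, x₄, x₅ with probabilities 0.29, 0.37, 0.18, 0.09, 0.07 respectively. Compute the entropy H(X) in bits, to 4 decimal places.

H = −Σ pᵢ log₂ pᵢ.
−0.29·log₂(0.29) = 0.5179
−0.37·log₂(0.37) = 0.5307
−0.18·log₂(0.18) = 0.4453
−0.09·log₂(0.09) = 0.3127
−0.07·log₂(0.07) = 0.2686
Sum ≈ 2.0751 → 2.0751 bits.

2.0751 bits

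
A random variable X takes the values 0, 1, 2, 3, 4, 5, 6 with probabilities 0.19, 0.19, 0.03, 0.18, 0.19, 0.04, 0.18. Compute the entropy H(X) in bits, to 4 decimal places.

2.5938 bits

H = −Σ pᵢ log₂ pᵢ.
−0.19·log₂(0.19) = 0.4552
−0.19·log₂(0.19) = 0.4552
−0.03·log₂(0.03) = 0.1518
−0.18·log₂(0.18) = 0.4453
−0.19·log₂(0.19) = 0.4552
−0.04·log₂(0.04) = 0.1858
−0.18·log₂(0.18) = 0.4453
Sum ≈ 2.5938 → 2.5938 bits.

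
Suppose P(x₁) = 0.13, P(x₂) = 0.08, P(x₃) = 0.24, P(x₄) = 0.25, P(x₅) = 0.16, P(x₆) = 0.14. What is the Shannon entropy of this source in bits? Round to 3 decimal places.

H = −Σ pᵢ log₂ pᵢ.
−0.13·log₂(0.13) = 0.3826
−0.08·log₂(0.08) = 0.2915
−0.24·log₂(0.24) = 0.4941
−0.25·log₂(0.25) = 0.5000
−0.16·log₂(0.16) = 0.4230
−0.14·log₂(0.14) = 0.3971
Sum ≈ 2.4884 → 2.488 bits.

2.488 bits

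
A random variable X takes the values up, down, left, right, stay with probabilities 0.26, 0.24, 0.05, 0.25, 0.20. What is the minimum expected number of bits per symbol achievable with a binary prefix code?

Repeatedly combine the two least-probable nodes; the expected code length is the sum of the merged weights.
merge 1/20 + 1/5 → 1/4
merge 6/25 + 1/4 → 49/100
merge 1/4 + 13/50 → 51/100
merge 49/100 + 51/100 → 1
L = 1/4 + 49/100 + 51/100 + 1 = 9/4 = 2.25 bits/symbol.

2.25 bits/symbol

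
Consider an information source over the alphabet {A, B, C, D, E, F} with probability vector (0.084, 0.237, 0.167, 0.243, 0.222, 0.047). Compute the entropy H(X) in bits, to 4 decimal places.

2.4090 bits

H = −Σ pᵢ log₂ pᵢ.
−0.084·log₂(0.084) = 0.3002
−0.237·log₂(0.237) = 0.4923
−0.167·log₂(0.167) = 0.4312
−0.243·log₂(0.243) = 0.4960
−0.222·log₂(0.222) = 0.4820
−0.047·log₂(0.047) = 0.2073
Sum ≈ 2.4090 → 2.4090 bits.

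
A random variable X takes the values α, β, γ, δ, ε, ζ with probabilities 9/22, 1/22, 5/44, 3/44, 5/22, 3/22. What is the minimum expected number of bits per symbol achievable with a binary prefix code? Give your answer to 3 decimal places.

Repeatedly combine the two least-probable nodes; the expected code length is the sum of the merged weights.
merge 1/22 + 3/44 → 5/44
merge 5/44 + 5/44 → 5/22
merge 3/22 + 5/22 → 4/11
merge 5/22 + 4/11 → 13/22
merge 9/22 + 13/22 → 1
L = 5/44 + 5/22 + 4/11 + 13/22 + 1 = 101/44 ≈ 2.295 bits/symbol.

2.295 bits/symbol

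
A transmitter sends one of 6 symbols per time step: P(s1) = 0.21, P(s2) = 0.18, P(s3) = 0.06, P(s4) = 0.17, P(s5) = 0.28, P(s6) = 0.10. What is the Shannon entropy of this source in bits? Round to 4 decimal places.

H = −Σ pᵢ log₂ pᵢ.
−0.21·log₂(0.21) = 0.4728
−0.18·log₂(0.18) = 0.4453
−0.06·log₂(0.06) = 0.2435
−0.17·log₂(0.17) = 0.4346
−0.28·log₂(0.28) = 0.5142
−0.10·log₂(0.10) = 0.3322
Sum ≈ 2.4427 → 2.4427 bits.

2.4427 bits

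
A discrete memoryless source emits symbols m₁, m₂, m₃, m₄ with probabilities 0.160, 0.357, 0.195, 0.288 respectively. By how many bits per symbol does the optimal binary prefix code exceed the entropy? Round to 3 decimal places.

Entropy H = −Σ p log₂ p ≈ 1.9306 bits.
Huffman merges: 4/25+39/200→71/200; 36/125+71/200→643/1000; 357/1000+643/1000→1. L = 999/500 ≈ 1.9980.
L − H = 1.9980 − 1.9306 = 0.067 bits.

0.067 bits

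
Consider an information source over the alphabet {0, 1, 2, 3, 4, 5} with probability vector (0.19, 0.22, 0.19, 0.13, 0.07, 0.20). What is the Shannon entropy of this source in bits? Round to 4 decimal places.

H = −Σ pᵢ log₂ pᵢ.
−0.19·log₂(0.19) = 0.4552
−0.22·log₂(0.22) = 0.4806
−0.19·log₂(0.19) = 0.4552
−0.13·log₂(0.13) = 0.3826
−0.07·log₂(0.07) = 0.2686
−0.20·log₂(0.20) = 0.4644
Sum ≈ 2.5066 → 2.5066 bits.

2.5066 bits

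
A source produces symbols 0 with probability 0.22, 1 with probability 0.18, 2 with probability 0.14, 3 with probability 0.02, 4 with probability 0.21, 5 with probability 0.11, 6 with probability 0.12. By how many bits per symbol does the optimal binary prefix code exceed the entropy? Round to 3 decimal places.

Entropy H = −Σ p log₂ p ≈ 2.6260 bits.
Huffman merges: 1/50+11/100→13/100; 3/25+13/100→1/4; 7/50+9/50→8/25; 21/100+11/50→43/100; 1/4+8/25→57/100; 43/100+57/100→1. L = 27/10 ≈ 2.7000.
L − H = 2.7000 − 2.6260 = 0.074 bits.

0.074 bits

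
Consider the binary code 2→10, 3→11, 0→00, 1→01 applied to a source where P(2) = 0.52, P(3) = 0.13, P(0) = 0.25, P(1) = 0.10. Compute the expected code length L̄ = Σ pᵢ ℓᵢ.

2 bits/symbol

L̄ = Σ pᵢ·ℓᵢ = 0.52·2 + 0.13·2 + 0.25·2 + 0.10·2 = 2 bits/symbol.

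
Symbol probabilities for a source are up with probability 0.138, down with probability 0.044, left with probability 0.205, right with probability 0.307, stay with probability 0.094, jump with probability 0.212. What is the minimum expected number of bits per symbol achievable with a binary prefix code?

2.414 bits/symbol

Repeatedly combine the two least-probable nodes; the expected code length is the sum of the merged weights.
merge 11/250 + 47/500 → 69/500
merge 69/500 + 69/500 → 69/250
merge 41/200 + 53/250 → 417/1000
merge 69/250 + 307/1000 → 583/1000
merge 417/1000 + 583/1000 → 1
L = 69/500 + 69/250 + 417/1000 + 583/1000 + 1 = 1207/500 = 2.414 bits/symbol.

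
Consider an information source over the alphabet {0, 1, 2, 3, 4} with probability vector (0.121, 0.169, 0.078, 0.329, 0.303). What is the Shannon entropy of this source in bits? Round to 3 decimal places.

H = −Σ pᵢ log₂ pᵢ.
−0.121·log₂(0.121) = 0.3687
−0.169·log₂(0.169) = 0.4335
−0.078·log₂(0.078) = 0.2871
−0.329·log₂(0.329) = 0.5277
−0.303·log₂(0.303) = 0.5220
Sum ≈ 2.1388 → 2.139 bits.

2.139 bits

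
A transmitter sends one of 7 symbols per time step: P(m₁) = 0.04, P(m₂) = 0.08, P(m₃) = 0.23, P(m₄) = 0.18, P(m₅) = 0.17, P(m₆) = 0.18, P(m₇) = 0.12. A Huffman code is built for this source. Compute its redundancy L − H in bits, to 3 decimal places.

Entropy H = −Σ p log₂ p ≈ 2.6572 bits.
Huffman merges: 1/25+2/25→3/25; 3/25+3/25→6/25; 17/100+9/50→7/20; 9/50+23/100→41/100; 6/25+7/20→59/100; 41/100+59/100→1. L = 271/100 ≈ 2.7100.
L − H = 2.7100 − 2.6572 = 0.053 bits.

0.053 bits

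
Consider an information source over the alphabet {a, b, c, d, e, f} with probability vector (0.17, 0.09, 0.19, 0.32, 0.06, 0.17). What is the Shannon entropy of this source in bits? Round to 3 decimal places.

H = −Σ pᵢ log₂ pᵢ.
−0.17·log₂(0.17) = 0.4346
−0.09·log₂(0.09) = 0.3127
−0.19·log₂(0.19) = 0.4552
−0.32·log₂(0.32) = 0.5260
−0.06·log₂(0.06) = 0.2435
−0.17·log₂(0.17) = 0.4346
Sum ≈ 2.4066 → 2.407 bits.

2.407 bits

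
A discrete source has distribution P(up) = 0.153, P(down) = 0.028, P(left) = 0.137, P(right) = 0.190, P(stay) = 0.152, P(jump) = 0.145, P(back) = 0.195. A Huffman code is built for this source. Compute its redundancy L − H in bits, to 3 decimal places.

0.096 bits

Entropy H = −Σ p log₂ p ≈ 2.6839 bits.
Huffman merges: 7/250+137/1000→33/200; 29/200+19/125→297/1000; 153/1000+33/200→159/500; 19/100+39/200→77/200; 297/1000+159/500→123/200; 77/200+123/200→1. L = 139/50 ≈ 2.7800.
L − H = 2.7800 − 2.6839 = 0.096 bits.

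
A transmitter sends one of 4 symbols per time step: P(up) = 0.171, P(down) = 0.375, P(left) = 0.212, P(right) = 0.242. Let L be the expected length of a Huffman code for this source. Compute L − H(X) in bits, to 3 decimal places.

Entropy H = −Σ p log₂ p ≈ 1.9361 bits.
Huffman merges: 171/1000+53/250→383/1000; 121/500+3/8→617/1000; 383/1000+617/1000→1. L = 2 ≈ 2.0000.
L − H = 2.0000 − 1.9361 = 0.064 bits.

0.064 bits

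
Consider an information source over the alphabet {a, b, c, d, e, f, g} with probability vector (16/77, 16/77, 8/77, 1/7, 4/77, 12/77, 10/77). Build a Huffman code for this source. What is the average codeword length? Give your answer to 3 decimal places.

Repeatedly combine the two least-probable nodes; the expected code length is the sum of the merged weights.
merge 4/77 + 8/77 → 12/77
merge 10/77 + 1/7 → 3/11
merge 12/77 + 12/77 → 24/77
merge 16/77 + 16/77 → 32/77
merge 3/11 + 24/77 → 45/77
merge 32/77 + 45/77 → 1
L = 12/77 + 3/11 + 24/77 + 32/77 + 45/77 + 1 = 211/77 ≈ 2.740 bits/symbol.

2.740 bits/symbol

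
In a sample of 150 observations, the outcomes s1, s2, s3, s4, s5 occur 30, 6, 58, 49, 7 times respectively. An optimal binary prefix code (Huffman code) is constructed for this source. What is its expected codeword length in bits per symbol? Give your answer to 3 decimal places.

Probabilities are the counts divided by 150.
Repeatedly combine the two least-probable nodes; the expected code length is the sum of the merged weights.
merge 1/25 + 7/150 → 13/150
merge 13/150 + 1/5 → 43/150
merge 43/150 + 49/150 → 46/75
merge 29/75 + 46/75 → 1
L = 13/150 + 43/150 + 46/75 + 1 = 149/75 ≈ 1.987 bits/symbol.

1.987 bits/symbol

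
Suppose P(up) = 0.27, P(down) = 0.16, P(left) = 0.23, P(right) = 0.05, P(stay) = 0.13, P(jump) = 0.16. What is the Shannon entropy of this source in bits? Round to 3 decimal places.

H = −Σ pᵢ log₂ pᵢ.
−0.27·log₂(0.27) = 0.5100
−0.16·log₂(0.16) = 0.4230
−0.23·log₂(0.23) = 0.4877
−0.05·log₂(0.05) = 0.2161
−0.13·log₂(0.13) = 0.3826
−0.16·log₂(0.16) = 0.4230
Sum ≈ 2.4425 → 2.442 bits.

2.442 bits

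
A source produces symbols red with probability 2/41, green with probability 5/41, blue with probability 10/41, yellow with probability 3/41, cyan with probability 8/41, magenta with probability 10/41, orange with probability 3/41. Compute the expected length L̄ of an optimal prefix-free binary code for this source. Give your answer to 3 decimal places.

Repeatedly combine the two least-probable nodes; the expected code length is the sum of the merged weights.
merge 2/41 + 3/41 → 5/41
merge 3/41 + 5/41 → 8/41
merge 5/41 + 8/41 → 13/41
merge 8/41 + 10/41 → 18/41
merge 10/41 + 13/41 → 23/41
merge 18/41 + 23/41 → 1
L = 5/41 + 8/41 + 13/41 + 18/41 + 23/41 + 1 = 108/41 ≈ 2.634 bits/symbol.

2.634 bits/symbol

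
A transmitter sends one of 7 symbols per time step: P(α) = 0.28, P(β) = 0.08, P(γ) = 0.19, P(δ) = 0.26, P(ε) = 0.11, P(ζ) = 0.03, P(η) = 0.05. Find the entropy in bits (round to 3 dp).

H = −Σ pᵢ log₂ pᵢ.
−0.28·log₂(0.28) = 0.5142
−0.08·log₂(0.08) = 0.2915
−0.19·log₂(0.19) = 0.4552
−0.26·log₂(0.26) = 0.5053
−0.11·log₂(0.11) = 0.3503
−0.03·log₂(0.03) = 0.1518
−0.05·log₂(0.05) = 0.2161
Sum ≈ 2.4844 → 2.484 bits.

2.484 bits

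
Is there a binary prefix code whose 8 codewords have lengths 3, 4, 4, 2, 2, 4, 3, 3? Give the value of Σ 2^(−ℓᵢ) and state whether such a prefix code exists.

1.0625; no

With common denominator 2^4 = 16: Σ 2^(−ℓᵢ) = 2/16 + 1/16 + 1/16 + 4/16 + 4/16 + 1/16 + 2/16 + 2/16 = 17/16 = 1.0625.
Kraft's inequality requires Σ ≤ 1; here Σ = 1.0625 > 1, so no such prefix code exists.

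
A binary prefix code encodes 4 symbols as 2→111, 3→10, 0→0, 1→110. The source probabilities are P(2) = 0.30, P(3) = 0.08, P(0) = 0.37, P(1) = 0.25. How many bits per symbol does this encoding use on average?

L̄ = Σ pᵢ·ℓᵢ = 0.30·3 + 0.08·2 + 0.37·1 + 0.25·3 = 2.18 bits/symbol.

2.18 bits/symbol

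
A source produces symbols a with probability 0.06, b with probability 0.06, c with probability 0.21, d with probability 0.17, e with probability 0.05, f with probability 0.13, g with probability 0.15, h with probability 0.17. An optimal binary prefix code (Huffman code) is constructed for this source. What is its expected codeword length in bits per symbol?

Repeatedly combine the two least-probable nodes; the expected code length is the sum of the merged weights.
merge 1/20 + 3/50 → 11/100
merge 3/50 + 11/100 → 17/100
merge 13/100 + 3/20 → 7/25
merge 17/100 + 17/100 → 17/50
merge 17/100 + 21/100 → 19/50
merge 7/25 + 17/50 → 31/50
merge 19/50 + 31/50 → 1
L = 11/100 + 17/100 + 7/25 + 17/50 + 19/50 + 31/50 + 1 = 29/10 = 2.9 bits/symbol.

2.9 bits/symbol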